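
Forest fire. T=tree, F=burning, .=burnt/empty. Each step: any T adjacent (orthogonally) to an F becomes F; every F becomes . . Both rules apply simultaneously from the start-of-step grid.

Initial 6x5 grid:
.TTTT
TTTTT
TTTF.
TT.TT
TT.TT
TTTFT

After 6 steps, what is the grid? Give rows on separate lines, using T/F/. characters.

Step 1: 6 trees catch fire, 2 burn out
  .TTTT
  TTTFT
  TTF..
  TT.FT
  TT.FT
  TTF.F
Step 2: 7 trees catch fire, 6 burn out
  .TTFT
  TTF.F
  TF...
  TT..F
  TT..F
  TF...
Step 3: 7 trees catch fire, 7 burn out
  .TF.F
  TF...
  F....
  TF...
  TF...
  F....
Step 4: 4 trees catch fire, 7 burn out
  .F...
  F....
  .....
  F....
  F....
  .....
Step 5: 0 trees catch fire, 4 burn out
  .....
  .....
  .....
  .....
  .....
  .....
Step 6: 0 trees catch fire, 0 burn out
  .....
  .....
  .....
  .....
  .....
  .....

.....
.....
.....
.....
.....
.....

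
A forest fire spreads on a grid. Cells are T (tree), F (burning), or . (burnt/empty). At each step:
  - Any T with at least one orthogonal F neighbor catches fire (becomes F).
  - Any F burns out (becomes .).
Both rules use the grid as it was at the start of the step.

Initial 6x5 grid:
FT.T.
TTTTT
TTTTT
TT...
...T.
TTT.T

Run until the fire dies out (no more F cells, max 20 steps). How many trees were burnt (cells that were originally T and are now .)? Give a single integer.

Step 1: +2 fires, +1 burnt (F count now 2)
Step 2: +2 fires, +2 burnt (F count now 2)
Step 3: +3 fires, +2 burnt (F count now 3)
Step 4: +3 fires, +3 burnt (F count now 3)
Step 5: +3 fires, +3 burnt (F count now 3)
Step 6: +1 fires, +3 burnt (F count now 1)
Step 7: +0 fires, +1 burnt (F count now 0)
Fire out after step 7
Initially T: 19, now '.': 25
Total burnt (originally-T cells now '.'): 14

Answer: 14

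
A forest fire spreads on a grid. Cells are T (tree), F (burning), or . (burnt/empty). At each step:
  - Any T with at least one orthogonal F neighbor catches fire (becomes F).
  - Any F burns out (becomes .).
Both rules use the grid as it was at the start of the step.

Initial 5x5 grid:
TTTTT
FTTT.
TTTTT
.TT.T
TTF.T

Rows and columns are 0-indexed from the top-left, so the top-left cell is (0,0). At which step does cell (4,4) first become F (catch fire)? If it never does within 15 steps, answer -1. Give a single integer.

Step 1: cell (4,4)='T' (+5 fires, +2 burnt)
Step 2: cell (4,4)='T' (+6 fires, +5 burnt)
Step 3: cell (4,4)='T' (+3 fires, +6 burnt)
Step 4: cell (4,4)='T' (+2 fires, +3 burnt)
Step 5: cell (4,4)='T' (+2 fires, +2 burnt)
Step 6: cell (4,4)='F' (+1 fires, +2 burnt)
  -> target ignites at step 6
Step 7: cell (4,4)='.' (+0 fires, +1 burnt)
  fire out at step 7

6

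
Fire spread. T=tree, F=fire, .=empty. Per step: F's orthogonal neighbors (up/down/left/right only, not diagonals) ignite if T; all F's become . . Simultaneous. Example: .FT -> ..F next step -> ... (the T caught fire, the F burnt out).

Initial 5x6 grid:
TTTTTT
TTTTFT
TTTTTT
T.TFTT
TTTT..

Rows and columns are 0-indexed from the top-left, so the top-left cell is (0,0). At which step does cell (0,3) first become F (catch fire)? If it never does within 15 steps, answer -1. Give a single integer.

Step 1: cell (0,3)='T' (+8 fires, +2 burnt)
Step 2: cell (0,3)='F' (+7 fires, +8 burnt)
  -> target ignites at step 2
Step 3: cell (0,3)='.' (+4 fires, +7 burnt)
Step 4: cell (0,3)='.' (+4 fires, +4 burnt)
Step 5: cell (0,3)='.' (+2 fires, +4 burnt)
Step 6: cell (0,3)='.' (+0 fires, +2 burnt)
  fire out at step 6

2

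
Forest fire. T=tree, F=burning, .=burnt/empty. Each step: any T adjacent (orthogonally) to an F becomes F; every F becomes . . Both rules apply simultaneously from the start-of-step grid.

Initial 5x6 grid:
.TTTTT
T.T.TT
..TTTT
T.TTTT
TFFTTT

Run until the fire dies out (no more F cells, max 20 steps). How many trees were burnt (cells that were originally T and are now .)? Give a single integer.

Answer: 21

Derivation:
Step 1: +3 fires, +2 burnt (F count now 3)
Step 2: +4 fires, +3 burnt (F count now 4)
Step 3: +4 fires, +4 burnt (F count now 4)
Step 4: +3 fires, +4 burnt (F count now 3)
Step 5: +4 fires, +3 burnt (F count now 4)
Step 6: +2 fires, +4 burnt (F count now 2)
Step 7: +1 fires, +2 burnt (F count now 1)
Step 8: +0 fires, +1 burnt (F count now 0)
Fire out after step 8
Initially T: 22, now '.': 29
Total burnt (originally-T cells now '.'): 21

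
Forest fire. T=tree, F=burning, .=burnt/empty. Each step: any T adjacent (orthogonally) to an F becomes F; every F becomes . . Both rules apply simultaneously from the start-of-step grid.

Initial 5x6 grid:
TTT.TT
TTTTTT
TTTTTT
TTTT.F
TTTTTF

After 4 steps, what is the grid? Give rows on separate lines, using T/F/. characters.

Step 1: 2 trees catch fire, 2 burn out
  TTT.TT
  TTTTTT
  TTTTTF
  TTTT..
  TTTTF.
Step 2: 3 trees catch fire, 2 burn out
  TTT.TT
  TTTTTF
  TTTTF.
  TTTT..
  TTTF..
Step 3: 5 trees catch fire, 3 burn out
  TTT.TF
  TTTTF.
  TTTF..
  TTTF..
  TTF...
Step 4: 5 trees catch fire, 5 burn out
  TTT.F.
  TTTF..
  TTF...
  TTF...
  TF....

TTT.F.
TTTF..
TTF...
TTF...
TF....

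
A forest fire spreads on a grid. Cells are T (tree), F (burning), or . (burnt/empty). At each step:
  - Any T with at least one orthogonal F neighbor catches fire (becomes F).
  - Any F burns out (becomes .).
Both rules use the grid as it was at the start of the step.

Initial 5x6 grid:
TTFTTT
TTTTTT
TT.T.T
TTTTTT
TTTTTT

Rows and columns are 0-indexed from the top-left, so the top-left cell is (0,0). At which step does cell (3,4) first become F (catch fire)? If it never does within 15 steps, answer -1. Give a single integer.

Step 1: cell (3,4)='T' (+3 fires, +1 burnt)
Step 2: cell (3,4)='T' (+4 fires, +3 burnt)
Step 3: cell (3,4)='T' (+5 fires, +4 burnt)
Step 4: cell (3,4)='T' (+4 fires, +5 burnt)
Step 5: cell (3,4)='F' (+6 fires, +4 burnt)
  -> target ignites at step 5
Step 6: cell (3,4)='.' (+4 fires, +6 burnt)
Step 7: cell (3,4)='.' (+1 fires, +4 burnt)
Step 8: cell (3,4)='.' (+0 fires, +1 burnt)
  fire out at step 8

5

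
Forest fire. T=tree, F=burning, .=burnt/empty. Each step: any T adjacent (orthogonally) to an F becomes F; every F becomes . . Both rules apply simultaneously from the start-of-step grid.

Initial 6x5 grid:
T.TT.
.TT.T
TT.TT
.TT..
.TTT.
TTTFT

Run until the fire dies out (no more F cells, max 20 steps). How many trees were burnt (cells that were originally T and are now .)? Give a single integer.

Step 1: +3 fires, +1 burnt (F count now 3)
Step 2: +2 fires, +3 burnt (F count now 2)
Step 3: +3 fires, +2 burnt (F count now 3)
Step 4: +1 fires, +3 burnt (F count now 1)
Step 5: +1 fires, +1 burnt (F count now 1)
Step 6: +2 fires, +1 burnt (F count now 2)
Step 7: +1 fires, +2 burnt (F count now 1)
Step 8: +1 fires, +1 burnt (F count now 1)
Step 9: +1 fires, +1 burnt (F count now 1)
Step 10: +0 fires, +1 burnt (F count now 0)
Fire out after step 10
Initially T: 19, now '.': 26
Total burnt (originally-T cells now '.'): 15

Answer: 15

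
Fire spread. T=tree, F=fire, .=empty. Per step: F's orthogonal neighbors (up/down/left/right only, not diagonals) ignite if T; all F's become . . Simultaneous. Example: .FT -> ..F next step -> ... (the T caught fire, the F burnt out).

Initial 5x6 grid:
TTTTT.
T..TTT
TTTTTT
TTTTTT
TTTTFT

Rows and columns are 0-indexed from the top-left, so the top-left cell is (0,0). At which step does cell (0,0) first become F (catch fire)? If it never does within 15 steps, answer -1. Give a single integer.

Step 1: cell (0,0)='T' (+3 fires, +1 burnt)
Step 2: cell (0,0)='T' (+4 fires, +3 burnt)
Step 3: cell (0,0)='T' (+5 fires, +4 burnt)
Step 4: cell (0,0)='T' (+6 fires, +5 burnt)
Step 5: cell (0,0)='T' (+3 fires, +6 burnt)
Step 6: cell (0,0)='T' (+2 fires, +3 burnt)
Step 7: cell (0,0)='T' (+2 fires, +2 burnt)
Step 8: cell (0,0)='F' (+1 fires, +2 burnt)
  -> target ignites at step 8
Step 9: cell (0,0)='.' (+0 fires, +1 burnt)
  fire out at step 9

8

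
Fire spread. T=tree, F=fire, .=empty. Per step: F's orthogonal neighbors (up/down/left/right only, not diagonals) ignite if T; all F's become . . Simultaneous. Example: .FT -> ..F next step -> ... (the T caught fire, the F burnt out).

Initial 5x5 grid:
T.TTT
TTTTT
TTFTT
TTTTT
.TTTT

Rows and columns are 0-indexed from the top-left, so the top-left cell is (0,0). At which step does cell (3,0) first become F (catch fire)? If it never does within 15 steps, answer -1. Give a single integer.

Step 1: cell (3,0)='T' (+4 fires, +1 burnt)
Step 2: cell (3,0)='T' (+8 fires, +4 burnt)
Step 3: cell (3,0)='F' (+7 fires, +8 burnt)
  -> target ignites at step 3
Step 4: cell (3,0)='.' (+3 fires, +7 burnt)
Step 5: cell (3,0)='.' (+0 fires, +3 burnt)
  fire out at step 5

3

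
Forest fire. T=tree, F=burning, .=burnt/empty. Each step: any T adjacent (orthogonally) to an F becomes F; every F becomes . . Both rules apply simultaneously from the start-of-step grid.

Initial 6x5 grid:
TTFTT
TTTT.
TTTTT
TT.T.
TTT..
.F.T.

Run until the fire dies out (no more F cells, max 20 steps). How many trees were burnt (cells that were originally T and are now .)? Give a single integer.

Answer: 19

Derivation:
Step 1: +4 fires, +2 burnt (F count now 4)
Step 2: +8 fires, +4 burnt (F count now 8)
Step 3: +4 fires, +8 burnt (F count now 4)
Step 4: +3 fires, +4 burnt (F count now 3)
Step 5: +0 fires, +3 burnt (F count now 0)
Fire out after step 5
Initially T: 20, now '.': 29
Total burnt (originally-T cells now '.'): 19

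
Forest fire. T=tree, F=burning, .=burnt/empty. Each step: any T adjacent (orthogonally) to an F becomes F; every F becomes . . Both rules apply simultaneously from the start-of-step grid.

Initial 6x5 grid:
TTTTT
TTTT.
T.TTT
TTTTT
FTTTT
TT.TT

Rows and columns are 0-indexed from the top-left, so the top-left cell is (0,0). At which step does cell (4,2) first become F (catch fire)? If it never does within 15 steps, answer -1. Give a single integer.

Step 1: cell (4,2)='T' (+3 fires, +1 burnt)
Step 2: cell (4,2)='F' (+4 fires, +3 burnt)
  -> target ignites at step 2
Step 3: cell (4,2)='.' (+3 fires, +4 burnt)
Step 4: cell (4,2)='.' (+6 fires, +3 burnt)
Step 5: cell (4,2)='.' (+5 fires, +6 burnt)
Step 6: cell (4,2)='.' (+3 fires, +5 burnt)
Step 7: cell (4,2)='.' (+1 fires, +3 burnt)
Step 8: cell (4,2)='.' (+1 fires, +1 burnt)
Step 9: cell (4,2)='.' (+0 fires, +1 burnt)
  fire out at step 9

2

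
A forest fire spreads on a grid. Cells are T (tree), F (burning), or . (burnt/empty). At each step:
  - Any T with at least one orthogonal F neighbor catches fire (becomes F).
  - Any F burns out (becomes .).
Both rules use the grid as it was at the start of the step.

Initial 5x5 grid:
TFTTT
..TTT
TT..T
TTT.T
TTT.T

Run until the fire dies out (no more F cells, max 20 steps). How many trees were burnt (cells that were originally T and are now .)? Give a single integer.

Answer: 10

Derivation:
Step 1: +2 fires, +1 burnt (F count now 2)
Step 2: +2 fires, +2 burnt (F count now 2)
Step 3: +2 fires, +2 burnt (F count now 2)
Step 4: +1 fires, +2 burnt (F count now 1)
Step 5: +1 fires, +1 burnt (F count now 1)
Step 6: +1 fires, +1 burnt (F count now 1)
Step 7: +1 fires, +1 burnt (F count now 1)
Step 8: +0 fires, +1 burnt (F count now 0)
Fire out after step 8
Initially T: 18, now '.': 17
Total burnt (originally-T cells now '.'): 10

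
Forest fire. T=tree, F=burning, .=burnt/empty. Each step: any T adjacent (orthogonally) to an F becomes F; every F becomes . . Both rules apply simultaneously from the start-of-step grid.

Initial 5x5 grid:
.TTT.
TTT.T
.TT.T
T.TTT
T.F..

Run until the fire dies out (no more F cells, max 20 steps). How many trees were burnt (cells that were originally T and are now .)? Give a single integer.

Answer: 13

Derivation:
Step 1: +1 fires, +1 burnt (F count now 1)
Step 2: +2 fires, +1 burnt (F count now 2)
Step 3: +3 fires, +2 burnt (F count now 3)
Step 4: +3 fires, +3 burnt (F count now 3)
Step 5: +4 fires, +3 burnt (F count now 4)
Step 6: +0 fires, +4 burnt (F count now 0)
Fire out after step 6
Initially T: 15, now '.': 23
Total burnt (originally-T cells now '.'): 13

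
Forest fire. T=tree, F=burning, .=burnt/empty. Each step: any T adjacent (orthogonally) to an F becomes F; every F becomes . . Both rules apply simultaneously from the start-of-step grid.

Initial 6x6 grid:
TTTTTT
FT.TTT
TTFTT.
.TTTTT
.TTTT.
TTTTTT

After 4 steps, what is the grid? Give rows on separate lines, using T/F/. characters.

Step 1: 6 trees catch fire, 2 burn out
  FTTTTT
  .F.TTT
  FF.FT.
  .TFTTT
  .TTTT.
  TTTTTT
Step 2: 6 trees catch fire, 6 burn out
  .FTTTT
  ...FTT
  ....F.
  .F.FTT
  .TFTT.
  TTTTTT
Step 3: 7 trees catch fire, 6 burn out
  ..FFTT
  ....FT
  ......
  ....FT
  .F.FT.
  TTFTTT
Step 4: 6 trees catch fire, 7 burn out
  ....FT
  .....F
  ......
  .....F
  ....F.
  TF.FTT

....FT
.....F
......
.....F
....F.
TF.FTT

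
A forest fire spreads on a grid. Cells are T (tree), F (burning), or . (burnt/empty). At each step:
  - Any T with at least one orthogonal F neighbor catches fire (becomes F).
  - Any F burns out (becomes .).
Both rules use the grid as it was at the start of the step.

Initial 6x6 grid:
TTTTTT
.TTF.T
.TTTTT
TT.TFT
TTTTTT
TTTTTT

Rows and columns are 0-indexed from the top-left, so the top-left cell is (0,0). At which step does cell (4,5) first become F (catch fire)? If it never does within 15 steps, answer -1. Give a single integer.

Step 1: cell (4,5)='T' (+7 fires, +2 burnt)
Step 2: cell (4,5)='F' (+8 fires, +7 burnt)
  -> target ignites at step 2
Step 3: cell (4,5)='.' (+7 fires, +8 burnt)
Step 4: cell (4,5)='.' (+4 fires, +7 burnt)
Step 5: cell (4,5)='.' (+3 fires, +4 burnt)
Step 6: cell (4,5)='.' (+1 fires, +3 burnt)
Step 7: cell (4,5)='.' (+0 fires, +1 burnt)
  fire out at step 7

2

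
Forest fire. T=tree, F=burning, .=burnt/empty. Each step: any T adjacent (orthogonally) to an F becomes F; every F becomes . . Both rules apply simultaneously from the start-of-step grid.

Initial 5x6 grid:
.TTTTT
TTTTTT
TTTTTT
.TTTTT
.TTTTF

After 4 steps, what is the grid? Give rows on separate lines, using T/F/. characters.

Step 1: 2 trees catch fire, 1 burn out
  .TTTTT
  TTTTTT
  TTTTTT
  .TTTTF
  .TTTF.
Step 2: 3 trees catch fire, 2 burn out
  .TTTTT
  TTTTTT
  TTTTTF
  .TTTF.
  .TTF..
Step 3: 4 trees catch fire, 3 burn out
  .TTTTT
  TTTTTF
  TTTTF.
  .TTF..
  .TF...
Step 4: 5 trees catch fire, 4 burn out
  .TTTTF
  TTTTF.
  TTTF..
  .TF...
  .F....

.TTTTF
TTTTF.
TTTF..
.TF...
.F....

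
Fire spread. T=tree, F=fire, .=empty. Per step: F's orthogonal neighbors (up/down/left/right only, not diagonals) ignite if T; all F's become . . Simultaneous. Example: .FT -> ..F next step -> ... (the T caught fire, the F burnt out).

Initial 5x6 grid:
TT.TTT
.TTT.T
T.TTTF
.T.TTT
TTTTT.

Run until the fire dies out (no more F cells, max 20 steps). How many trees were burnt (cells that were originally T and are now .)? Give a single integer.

Step 1: +3 fires, +1 burnt (F count now 3)
Step 2: +3 fires, +3 burnt (F count now 3)
Step 3: +5 fires, +3 burnt (F count now 5)
Step 4: +3 fires, +5 burnt (F count now 3)
Step 5: +2 fires, +3 burnt (F count now 2)
Step 6: +2 fires, +2 burnt (F count now 2)
Step 7: +3 fires, +2 burnt (F count now 3)
Step 8: +0 fires, +3 burnt (F count now 0)
Fire out after step 8
Initially T: 22, now '.': 29
Total burnt (originally-T cells now '.'): 21

Answer: 21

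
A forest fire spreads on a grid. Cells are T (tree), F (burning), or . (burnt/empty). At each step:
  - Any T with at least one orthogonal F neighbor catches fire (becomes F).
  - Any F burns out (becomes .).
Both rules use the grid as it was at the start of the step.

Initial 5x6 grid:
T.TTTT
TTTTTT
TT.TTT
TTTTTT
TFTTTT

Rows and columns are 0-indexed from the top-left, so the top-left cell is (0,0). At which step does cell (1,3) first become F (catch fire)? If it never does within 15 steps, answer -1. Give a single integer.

Step 1: cell (1,3)='T' (+3 fires, +1 burnt)
Step 2: cell (1,3)='T' (+4 fires, +3 burnt)
Step 3: cell (1,3)='T' (+4 fires, +4 burnt)
Step 4: cell (1,3)='T' (+5 fires, +4 burnt)
Step 5: cell (1,3)='F' (+5 fires, +5 burnt)
  -> target ignites at step 5
Step 6: cell (1,3)='.' (+3 fires, +5 burnt)
Step 7: cell (1,3)='.' (+2 fires, +3 burnt)
Step 8: cell (1,3)='.' (+1 fires, +2 burnt)
Step 9: cell (1,3)='.' (+0 fires, +1 burnt)
  fire out at step 9

5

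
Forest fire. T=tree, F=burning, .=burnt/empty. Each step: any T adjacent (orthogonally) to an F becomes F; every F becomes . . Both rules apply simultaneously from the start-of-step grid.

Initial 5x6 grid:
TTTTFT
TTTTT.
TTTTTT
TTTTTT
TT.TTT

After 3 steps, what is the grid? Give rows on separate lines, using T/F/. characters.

Step 1: 3 trees catch fire, 1 burn out
  TTTF.F
  TTTTF.
  TTTTTT
  TTTTTT
  TT.TTT
Step 2: 3 trees catch fire, 3 burn out
  TTF...
  TTTF..
  TTTTFT
  TTTTTT
  TT.TTT
Step 3: 5 trees catch fire, 3 burn out
  TF....
  TTF...
  TTTF.F
  TTTTFT
  TT.TTT

TF....
TTF...
TTTF.F
TTTTFT
TT.TTT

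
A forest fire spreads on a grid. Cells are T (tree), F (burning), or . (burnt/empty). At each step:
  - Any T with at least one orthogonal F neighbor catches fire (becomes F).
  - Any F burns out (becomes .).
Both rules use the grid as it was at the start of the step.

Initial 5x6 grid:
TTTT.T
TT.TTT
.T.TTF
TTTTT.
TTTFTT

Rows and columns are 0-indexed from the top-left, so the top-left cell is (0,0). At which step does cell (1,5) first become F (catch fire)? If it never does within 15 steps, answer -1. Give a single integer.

Step 1: cell (1,5)='F' (+5 fires, +2 burnt)
  -> target ignites at step 1
Step 2: cell (1,5)='.' (+7 fires, +5 burnt)
Step 3: cell (1,5)='.' (+3 fires, +7 burnt)
Step 4: cell (1,5)='.' (+3 fires, +3 burnt)
Step 5: cell (1,5)='.' (+2 fires, +3 burnt)
Step 6: cell (1,5)='.' (+2 fires, +2 burnt)
Step 7: cell (1,5)='.' (+1 fires, +2 burnt)
Step 8: cell (1,5)='.' (+0 fires, +1 burnt)
  fire out at step 8

1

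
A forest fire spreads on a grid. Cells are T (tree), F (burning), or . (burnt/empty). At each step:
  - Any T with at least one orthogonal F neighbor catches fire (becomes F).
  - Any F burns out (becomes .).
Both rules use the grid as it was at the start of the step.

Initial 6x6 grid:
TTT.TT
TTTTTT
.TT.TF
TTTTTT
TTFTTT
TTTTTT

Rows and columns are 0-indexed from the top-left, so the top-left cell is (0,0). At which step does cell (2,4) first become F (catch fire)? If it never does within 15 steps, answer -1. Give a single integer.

Step 1: cell (2,4)='F' (+7 fires, +2 burnt)
  -> target ignites at step 1
Step 2: cell (2,4)='.' (+11 fires, +7 burnt)
Step 3: cell (2,4)='.' (+8 fires, +11 burnt)
Step 4: cell (2,4)='.' (+2 fires, +8 burnt)
Step 5: cell (2,4)='.' (+2 fires, +2 burnt)
Step 6: cell (2,4)='.' (+1 fires, +2 burnt)
Step 7: cell (2,4)='.' (+0 fires, +1 burnt)
  fire out at step 7

1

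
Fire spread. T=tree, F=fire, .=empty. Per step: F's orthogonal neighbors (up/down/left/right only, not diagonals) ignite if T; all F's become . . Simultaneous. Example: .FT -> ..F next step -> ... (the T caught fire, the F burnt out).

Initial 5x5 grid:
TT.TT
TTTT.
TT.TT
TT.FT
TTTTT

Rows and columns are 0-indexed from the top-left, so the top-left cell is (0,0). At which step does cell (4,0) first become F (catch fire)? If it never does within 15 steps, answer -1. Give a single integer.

Step 1: cell (4,0)='T' (+3 fires, +1 burnt)
Step 2: cell (4,0)='T' (+4 fires, +3 burnt)
Step 3: cell (4,0)='T' (+3 fires, +4 burnt)
Step 4: cell (4,0)='F' (+4 fires, +3 burnt)
  -> target ignites at step 4
Step 5: cell (4,0)='.' (+4 fires, +4 burnt)
Step 6: cell (4,0)='.' (+2 fires, +4 burnt)
Step 7: cell (4,0)='.' (+0 fires, +2 burnt)
  fire out at step 7

4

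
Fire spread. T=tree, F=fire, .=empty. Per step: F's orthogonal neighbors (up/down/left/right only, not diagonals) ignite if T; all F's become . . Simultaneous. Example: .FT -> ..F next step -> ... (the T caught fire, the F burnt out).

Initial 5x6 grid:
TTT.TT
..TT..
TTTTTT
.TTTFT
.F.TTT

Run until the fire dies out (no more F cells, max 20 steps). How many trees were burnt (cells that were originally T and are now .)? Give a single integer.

Answer: 18

Derivation:
Step 1: +5 fires, +2 burnt (F count now 5)
Step 2: +6 fires, +5 burnt (F count now 6)
Step 3: +3 fires, +6 burnt (F count now 3)
Step 4: +1 fires, +3 burnt (F count now 1)
Step 5: +1 fires, +1 burnt (F count now 1)
Step 6: +1 fires, +1 burnt (F count now 1)
Step 7: +1 fires, +1 burnt (F count now 1)
Step 8: +0 fires, +1 burnt (F count now 0)
Fire out after step 8
Initially T: 20, now '.': 28
Total burnt (originally-T cells now '.'): 18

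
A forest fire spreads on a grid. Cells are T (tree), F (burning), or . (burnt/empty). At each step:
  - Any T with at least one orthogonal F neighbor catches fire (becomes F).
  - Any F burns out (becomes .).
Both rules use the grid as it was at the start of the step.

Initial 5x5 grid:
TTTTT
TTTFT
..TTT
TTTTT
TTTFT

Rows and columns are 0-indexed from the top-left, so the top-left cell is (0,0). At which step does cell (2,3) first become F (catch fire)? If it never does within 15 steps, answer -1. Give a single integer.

Step 1: cell (2,3)='F' (+7 fires, +2 burnt)
  -> target ignites at step 1
Step 2: cell (2,3)='.' (+8 fires, +7 burnt)
Step 3: cell (2,3)='.' (+4 fires, +8 burnt)
Step 4: cell (2,3)='.' (+2 fires, +4 burnt)
Step 5: cell (2,3)='.' (+0 fires, +2 burnt)
  fire out at step 5

1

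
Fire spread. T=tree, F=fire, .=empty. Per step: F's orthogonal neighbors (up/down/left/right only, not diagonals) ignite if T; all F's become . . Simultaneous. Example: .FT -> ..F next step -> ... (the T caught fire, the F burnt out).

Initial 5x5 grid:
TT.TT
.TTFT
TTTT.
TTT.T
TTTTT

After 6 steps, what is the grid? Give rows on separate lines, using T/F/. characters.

Step 1: 4 trees catch fire, 1 burn out
  TT.FT
  .TF.F
  TTTF.
  TTT.T
  TTTTT
Step 2: 3 trees catch fire, 4 burn out
  TT..F
  .F...
  TTF..
  TTT.T
  TTTTT
Step 3: 3 trees catch fire, 3 burn out
  TF...
  .....
  TF...
  TTF.T
  TTTTT
Step 4: 4 trees catch fire, 3 burn out
  F....
  .....
  F....
  TF..T
  TTFTT
Step 5: 3 trees catch fire, 4 burn out
  .....
  .....
  .....
  F...T
  TF.FT
Step 6: 2 trees catch fire, 3 burn out
  .....
  .....
  .....
  ....T
  F...F

.....
.....
.....
....T
F...F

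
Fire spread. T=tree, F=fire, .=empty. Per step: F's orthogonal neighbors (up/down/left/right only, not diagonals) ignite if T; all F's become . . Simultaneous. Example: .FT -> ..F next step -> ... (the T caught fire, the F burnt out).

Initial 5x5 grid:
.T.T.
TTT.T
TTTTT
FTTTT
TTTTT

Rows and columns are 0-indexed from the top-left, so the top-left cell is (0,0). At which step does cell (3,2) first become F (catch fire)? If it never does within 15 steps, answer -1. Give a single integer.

Step 1: cell (3,2)='T' (+3 fires, +1 burnt)
Step 2: cell (3,2)='F' (+4 fires, +3 burnt)
  -> target ignites at step 2
Step 3: cell (3,2)='.' (+4 fires, +4 burnt)
Step 4: cell (3,2)='.' (+5 fires, +4 burnt)
Step 5: cell (3,2)='.' (+2 fires, +5 burnt)
Step 6: cell (3,2)='.' (+1 fires, +2 burnt)
Step 7: cell (3,2)='.' (+0 fires, +1 burnt)
  fire out at step 7

2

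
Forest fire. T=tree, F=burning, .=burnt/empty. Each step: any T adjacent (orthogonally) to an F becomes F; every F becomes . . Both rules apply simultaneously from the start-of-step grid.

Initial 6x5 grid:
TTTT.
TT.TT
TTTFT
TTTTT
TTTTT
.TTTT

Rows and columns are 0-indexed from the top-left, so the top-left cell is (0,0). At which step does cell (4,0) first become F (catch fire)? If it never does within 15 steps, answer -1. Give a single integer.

Step 1: cell (4,0)='T' (+4 fires, +1 burnt)
Step 2: cell (4,0)='T' (+6 fires, +4 burnt)
Step 3: cell (4,0)='T' (+7 fires, +6 burnt)
Step 4: cell (4,0)='T' (+6 fires, +7 burnt)
Step 5: cell (4,0)='F' (+3 fires, +6 burnt)
  -> target ignites at step 5
Step 6: cell (4,0)='.' (+0 fires, +3 burnt)
  fire out at step 6

5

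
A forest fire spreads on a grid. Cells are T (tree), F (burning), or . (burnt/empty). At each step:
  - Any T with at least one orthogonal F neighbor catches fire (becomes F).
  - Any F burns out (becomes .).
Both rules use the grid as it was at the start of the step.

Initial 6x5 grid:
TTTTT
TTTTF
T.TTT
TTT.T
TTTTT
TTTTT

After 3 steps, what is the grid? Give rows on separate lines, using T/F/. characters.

Step 1: 3 trees catch fire, 1 burn out
  TTTTF
  TTTF.
  T.TTF
  TTT.T
  TTTTT
  TTTTT
Step 2: 4 trees catch fire, 3 burn out
  TTTF.
  TTF..
  T.TF.
  TTT.F
  TTTTT
  TTTTT
Step 3: 4 trees catch fire, 4 burn out
  TTF..
  TF...
  T.F..
  TTT..
  TTTTF
  TTTTT

TTF..
TF...
T.F..
TTT..
TTTTF
TTTTT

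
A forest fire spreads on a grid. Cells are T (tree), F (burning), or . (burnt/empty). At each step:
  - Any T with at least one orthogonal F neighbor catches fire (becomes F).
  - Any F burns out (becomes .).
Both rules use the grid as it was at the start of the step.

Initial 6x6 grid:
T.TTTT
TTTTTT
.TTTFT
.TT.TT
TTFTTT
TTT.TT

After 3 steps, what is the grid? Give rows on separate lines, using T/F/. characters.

Step 1: 8 trees catch fire, 2 burn out
  T.TTTT
  TTTTFT
  .TTF.F
  .TF.FT
  TF.FTT
  TTF.TT
Step 2: 9 trees catch fire, 8 burn out
  T.TTFT
  TTTF.F
  .TF...
  .F...F
  F...FT
  TF..TT
Step 3: 7 trees catch fire, 9 burn out
  T.TF.F
  TTF...
  .F....
  ......
  .....F
  F...FT

T.TF.F
TTF...
.F....
......
.....F
F...FT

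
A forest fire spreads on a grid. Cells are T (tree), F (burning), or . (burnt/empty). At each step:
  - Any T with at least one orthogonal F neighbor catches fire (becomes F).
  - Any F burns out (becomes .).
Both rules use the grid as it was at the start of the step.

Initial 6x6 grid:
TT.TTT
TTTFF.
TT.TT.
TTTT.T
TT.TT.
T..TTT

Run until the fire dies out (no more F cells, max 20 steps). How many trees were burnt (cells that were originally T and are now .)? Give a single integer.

Answer: 24

Derivation:
Step 1: +5 fires, +2 burnt (F count now 5)
Step 2: +3 fires, +5 burnt (F count now 3)
Step 3: +5 fires, +3 burnt (F count now 5)
Step 4: +5 fires, +5 burnt (F count now 5)
Step 5: +3 fires, +5 burnt (F count now 3)
Step 6: +2 fires, +3 burnt (F count now 2)
Step 7: +1 fires, +2 burnt (F count now 1)
Step 8: +0 fires, +1 burnt (F count now 0)
Fire out after step 8
Initially T: 25, now '.': 35
Total burnt (originally-T cells now '.'): 24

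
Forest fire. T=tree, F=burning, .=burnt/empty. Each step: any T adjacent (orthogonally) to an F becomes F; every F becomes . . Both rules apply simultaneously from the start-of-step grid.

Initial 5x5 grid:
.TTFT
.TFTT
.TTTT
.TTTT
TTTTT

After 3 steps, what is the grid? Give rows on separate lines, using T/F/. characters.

Step 1: 5 trees catch fire, 2 burn out
  .TF.F
  .F.FT
  .TFTT
  .TTTT
  TTTTT
Step 2: 5 trees catch fire, 5 burn out
  .F...
  ....F
  .F.FT
  .TFTT
  TTTTT
Step 3: 4 trees catch fire, 5 burn out
  .....
  .....
  ....F
  .F.FT
  TTFTT

.....
.....
....F
.F.FT
TTFTT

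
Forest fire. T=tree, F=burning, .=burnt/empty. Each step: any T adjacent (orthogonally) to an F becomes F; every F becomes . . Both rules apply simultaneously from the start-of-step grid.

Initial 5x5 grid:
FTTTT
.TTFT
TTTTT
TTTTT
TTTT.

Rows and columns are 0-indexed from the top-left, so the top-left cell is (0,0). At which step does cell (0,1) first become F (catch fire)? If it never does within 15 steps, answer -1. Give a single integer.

Step 1: cell (0,1)='F' (+5 fires, +2 burnt)
  -> target ignites at step 1
Step 2: cell (0,1)='.' (+6 fires, +5 burnt)
Step 3: cell (0,1)='.' (+4 fires, +6 burnt)
Step 4: cell (0,1)='.' (+3 fires, +4 burnt)
Step 5: cell (0,1)='.' (+2 fires, +3 burnt)
Step 6: cell (0,1)='.' (+1 fires, +2 burnt)
Step 7: cell (0,1)='.' (+0 fires, +1 burnt)
  fire out at step 7

1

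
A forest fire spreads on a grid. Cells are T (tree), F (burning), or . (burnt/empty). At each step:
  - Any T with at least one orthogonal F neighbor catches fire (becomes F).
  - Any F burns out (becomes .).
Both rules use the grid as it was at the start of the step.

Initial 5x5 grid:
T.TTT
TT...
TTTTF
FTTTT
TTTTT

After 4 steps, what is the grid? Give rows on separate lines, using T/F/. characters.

Step 1: 5 trees catch fire, 2 burn out
  T.TTT
  TT...
  FTTF.
  .FTTF
  FTTTT
Step 2: 7 trees catch fire, 5 burn out
  T.TTT
  FT...
  .FF..
  ..FF.
  .FTTF
Step 3: 4 trees catch fire, 7 burn out
  F.TTT
  .F...
  .....
  .....
  ..FF.
Step 4: 0 trees catch fire, 4 burn out
  ..TTT
  .....
  .....
  .....
  .....

..TTT
.....
.....
.....
.....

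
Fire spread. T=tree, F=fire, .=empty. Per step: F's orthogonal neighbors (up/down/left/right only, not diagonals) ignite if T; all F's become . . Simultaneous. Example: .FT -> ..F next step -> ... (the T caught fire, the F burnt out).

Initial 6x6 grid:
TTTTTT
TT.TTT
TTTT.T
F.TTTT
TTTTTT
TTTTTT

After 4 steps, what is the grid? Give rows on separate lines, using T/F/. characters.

Step 1: 2 trees catch fire, 1 burn out
  TTTTTT
  TT.TTT
  FTTT.T
  ..TTTT
  FTTTTT
  TTTTTT
Step 2: 4 trees catch fire, 2 burn out
  TTTTTT
  FT.TTT
  .FTT.T
  ..TTTT
  .FTTTT
  FTTTTT
Step 3: 5 trees catch fire, 4 burn out
  FTTTTT
  .F.TTT
  ..FT.T
  ..TTTT
  ..FTTT
  .FTTTT
Step 4: 5 trees catch fire, 5 burn out
  .FTTTT
  ...TTT
  ...F.T
  ..FTTT
  ...FTT
  ..FTTT

.FTTTT
...TTT
...F.T
..FTTT
...FTT
..FTTT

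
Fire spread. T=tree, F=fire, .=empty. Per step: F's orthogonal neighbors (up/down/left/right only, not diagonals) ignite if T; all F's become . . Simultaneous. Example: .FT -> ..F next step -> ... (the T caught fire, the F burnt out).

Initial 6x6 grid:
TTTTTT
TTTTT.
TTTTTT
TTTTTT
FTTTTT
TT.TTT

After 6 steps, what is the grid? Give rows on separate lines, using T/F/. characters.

Step 1: 3 trees catch fire, 1 burn out
  TTTTTT
  TTTTT.
  TTTTTT
  FTTTTT
  .FTTTT
  FT.TTT
Step 2: 4 trees catch fire, 3 burn out
  TTTTTT
  TTTTT.
  FTTTTT
  .FTTTT
  ..FTTT
  .F.TTT
Step 3: 4 trees catch fire, 4 burn out
  TTTTTT
  FTTTT.
  .FTTTT
  ..FTTT
  ...FTT
  ...TTT
Step 4: 6 trees catch fire, 4 burn out
  FTTTTT
  .FTTT.
  ..FTTT
  ...FTT
  ....FT
  ...FTT
Step 5: 6 trees catch fire, 6 burn out
  .FTTTT
  ..FTT.
  ...FTT
  ....FT
  .....F
  ....FT
Step 6: 5 trees catch fire, 6 burn out
  ..FTTT
  ...FT.
  ....FT
  .....F
  ......
  .....F

..FTTT
...FT.
....FT
.....F
......
.....F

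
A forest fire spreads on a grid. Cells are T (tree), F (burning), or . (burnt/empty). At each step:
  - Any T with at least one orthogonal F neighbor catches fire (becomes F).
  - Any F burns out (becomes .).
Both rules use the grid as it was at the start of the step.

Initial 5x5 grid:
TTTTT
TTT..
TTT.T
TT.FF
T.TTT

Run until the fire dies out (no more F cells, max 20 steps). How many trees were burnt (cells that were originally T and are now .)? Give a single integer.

Answer: 4

Derivation:
Step 1: +3 fires, +2 burnt (F count now 3)
Step 2: +1 fires, +3 burnt (F count now 1)
Step 3: +0 fires, +1 burnt (F count now 0)
Fire out after step 3
Initially T: 18, now '.': 11
Total burnt (originally-T cells now '.'): 4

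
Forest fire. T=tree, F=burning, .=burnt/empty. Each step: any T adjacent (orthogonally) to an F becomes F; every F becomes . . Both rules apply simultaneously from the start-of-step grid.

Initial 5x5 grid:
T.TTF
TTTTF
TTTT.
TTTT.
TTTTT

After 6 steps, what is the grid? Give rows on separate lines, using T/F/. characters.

Step 1: 2 trees catch fire, 2 burn out
  T.TF.
  TTTF.
  TTTT.
  TTTT.
  TTTTT
Step 2: 3 trees catch fire, 2 burn out
  T.F..
  TTF..
  TTTF.
  TTTT.
  TTTTT
Step 3: 3 trees catch fire, 3 burn out
  T....
  TF...
  TTF..
  TTTF.
  TTTTT
Step 4: 4 trees catch fire, 3 burn out
  T....
  F....
  TF...
  TTF..
  TTTFT
Step 5: 5 trees catch fire, 4 burn out
  F....
  .....
  F....
  TF...
  TTF.F
Step 6: 2 trees catch fire, 5 burn out
  .....
  .....
  .....
  F....
  TF...

.....
.....
.....
F....
TF...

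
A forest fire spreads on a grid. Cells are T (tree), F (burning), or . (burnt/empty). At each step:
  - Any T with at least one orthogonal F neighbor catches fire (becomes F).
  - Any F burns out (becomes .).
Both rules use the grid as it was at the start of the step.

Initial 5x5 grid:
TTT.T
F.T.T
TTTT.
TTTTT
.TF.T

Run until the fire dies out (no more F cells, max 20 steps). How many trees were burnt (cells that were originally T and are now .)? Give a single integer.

Step 1: +4 fires, +2 burnt (F count now 4)
Step 2: +6 fires, +4 burnt (F count now 6)
Step 3: +4 fires, +6 burnt (F count now 4)
Step 4: +1 fires, +4 burnt (F count now 1)
Step 5: +0 fires, +1 burnt (F count now 0)
Fire out after step 5
Initially T: 17, now '.': 23
Total burnt (originally-T cells now '.'): 15

Answer: 15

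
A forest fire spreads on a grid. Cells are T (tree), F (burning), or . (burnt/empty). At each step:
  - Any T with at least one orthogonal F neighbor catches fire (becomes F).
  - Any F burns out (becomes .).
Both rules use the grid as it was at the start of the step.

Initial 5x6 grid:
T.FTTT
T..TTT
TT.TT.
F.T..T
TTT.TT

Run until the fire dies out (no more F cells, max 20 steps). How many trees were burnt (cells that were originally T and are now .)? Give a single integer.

Answer: 16

Derivation:
Step 1: +3 fires, +2 burnt (F count now 3)
Step 2: +5 fires, +3 burnt (F count now 5)
Step 3: +5 fires, +5 burnt (F count now 5)
Step 4: +3 fires, +5 burnt (F count now 3)
Step 5: +0 fires, +3 burnt (F count now 0)
Fire out after step 5
Initially T: 19, now '.': 27
Total burnt (originally-T cells now '.'): 16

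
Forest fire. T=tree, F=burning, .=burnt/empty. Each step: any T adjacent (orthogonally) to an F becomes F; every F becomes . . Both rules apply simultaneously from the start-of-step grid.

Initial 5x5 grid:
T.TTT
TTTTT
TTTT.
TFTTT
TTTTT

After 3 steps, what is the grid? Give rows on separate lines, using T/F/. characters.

Step 1: 4 trees catch fire, 1 burn out
  T.TTT
  TTTTT
  TFTT.
  F.FTT
  TFTTT
Step 2: 6 trees catch fire, 4 burn out
  T.TTT
  TFTTT
  F.FT.
  ...FT
  F.FTT
Step 3: 5 trees catch fire, 6 burn out
  T.TTT
  F.FTT
  ...F.
  ....F
  ...FT

T.TTT
F.FTT
...F.
....F
...FT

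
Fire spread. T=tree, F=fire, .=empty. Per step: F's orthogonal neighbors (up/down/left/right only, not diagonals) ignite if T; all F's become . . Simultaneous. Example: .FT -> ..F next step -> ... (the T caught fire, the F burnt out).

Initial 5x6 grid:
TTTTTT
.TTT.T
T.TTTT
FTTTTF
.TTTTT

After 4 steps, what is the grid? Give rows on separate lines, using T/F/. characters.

Step 1: 5 trees catch fire, 2 burn out
  TTTTTT
  .TTT.T
  F.TTTF
  .FTTF.
  .TTTTF
Step 2: 6 trees catch fire, 5 burn out
  TTTTTT
  .TTT.F
  ..TTF.
  ..FF..
  .FTTF.
Step 3: 5 trees catch fire, 6 burn out
  TTTTTF
  .TTT..
  ..FF..
  ......
  ..FF..
Step 4: 3 trees catch fire, 5 burn out
  TTTTF.
  .TFF..
  ......
  ......
  ......

TTTTF.
.TFF..
......
......
......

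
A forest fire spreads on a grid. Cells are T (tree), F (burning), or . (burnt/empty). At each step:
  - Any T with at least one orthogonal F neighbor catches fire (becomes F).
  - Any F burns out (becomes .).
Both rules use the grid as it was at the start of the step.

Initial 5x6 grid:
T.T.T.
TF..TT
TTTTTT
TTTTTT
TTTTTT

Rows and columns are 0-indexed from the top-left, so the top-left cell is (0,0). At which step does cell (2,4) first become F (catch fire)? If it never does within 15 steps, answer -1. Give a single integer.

Step 1: cell (2,4)='T' (+2 fires, +1 burnt)
Step 2: cell (2,4)='T' (+4 fires, +2 burnt)
Step 3: cell (2,4)='T' (+4 fires, +4 burnt)
Step 4: cell (2,4)='F' (+4 fires, +4 burnt)
  -> target ignites at step 4
Step 5: cell (2,4)='.' (+4 fires, +4 burnt)
Step 6: cell (2,4)='.' (+4 fires, +4 burnt)
Step 7: cell (2,4)='.' (+1 fires, +4 burnt)
Step 8: cell (2,4)='.' (+0 fires, +1 burnt)
  fire out at step 8

4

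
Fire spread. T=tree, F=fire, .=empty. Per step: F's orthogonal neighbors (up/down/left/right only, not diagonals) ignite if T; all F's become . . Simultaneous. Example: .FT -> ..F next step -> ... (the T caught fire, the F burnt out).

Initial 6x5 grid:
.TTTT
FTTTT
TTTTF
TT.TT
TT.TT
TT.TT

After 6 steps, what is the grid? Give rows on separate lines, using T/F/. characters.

Step 1: 5 trees catch fire, 2 burn out
  .TTTT
  .FTTF
  FTTF.
  TT.TF
  TT.TT
  TT.TT
Step 2: 9 trees catch fire, 5 burn out
  .FTTF
  ..FF.
  .FF..
  FT.F.
  TT.TF
  TT.TT
Step 3: 6 trees catch fire, 9 burn out
  ..FF.
  .....
  .....
  .F...
  FT.F.
  TT.TF
Step 4: 3 trees catch fire, 6 burn out
  .....
  .....
  .....
  .....
  .F...
  FT.F.
Step 5: 1 trees catch fire, 3 burn out
  .....
  .....
  .....
  .....
  .....
  .F...
Step 6: 0 trees catch fire, 1 burn out
  .....
  .....
  .....
  .....
  .....
  .....

.....
.....
.....
.....
.....
.....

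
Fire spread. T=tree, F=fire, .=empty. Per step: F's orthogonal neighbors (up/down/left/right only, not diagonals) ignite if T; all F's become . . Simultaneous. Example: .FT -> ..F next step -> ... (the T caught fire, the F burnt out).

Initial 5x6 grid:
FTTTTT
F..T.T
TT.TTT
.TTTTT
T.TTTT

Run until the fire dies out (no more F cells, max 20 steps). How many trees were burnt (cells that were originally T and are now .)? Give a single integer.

Step 1: +2 fires, +2 burnt (F count now 2)
Step 2: +2 fires, +2 burnt (F count now 2)
Step 3: +2 fires, +2 burnt (F count now 2)
Step 4: +3 fires, +2 burnt (F count now 3)
Step 5: +4 fires, +3 burnt (F count now 4)
Step 6: +4 fires, +4 burnt (F count now 4)
Step 7: +3 fires, +4 burnt (F count now 3)
Step 8: +1 fires, +3 burnt (F count now 1)
Step 9: +0 fires, +1 burnt (F count now 0)
Fire out after step 9
Initially T: 22, now '.': 29
Total burnt (originally-T cells now '.'): 21

Answer: 21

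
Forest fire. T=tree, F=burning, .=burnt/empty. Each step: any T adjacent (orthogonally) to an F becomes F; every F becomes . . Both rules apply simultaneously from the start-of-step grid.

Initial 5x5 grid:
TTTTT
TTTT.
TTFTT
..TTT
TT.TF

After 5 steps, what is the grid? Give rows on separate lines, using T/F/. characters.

Step 1: 6 trees catch fire, 2 burn out
  TTTTT
  TTFT.
  TF.FT
  ..FTF
  TT.F.
Step 2: 6 trees catch fire, 6 burn out
  TTFTT
  TF.F.
  F...F
  ...F.
  TT...
Step 3: 3 trees catch fire, 6 burn out
  TF.FT
  F....
  .....
  .....
  TT...
Step 4: 2 trees catch fire, 3 burn out
  F...F
  .....
  .....
  .....
  TT...
Step 5: 0 trees catch fire, 2 burn out
  .....
  .....
  .....
  .....
  TT...

.....
.....
.....
.....
TT...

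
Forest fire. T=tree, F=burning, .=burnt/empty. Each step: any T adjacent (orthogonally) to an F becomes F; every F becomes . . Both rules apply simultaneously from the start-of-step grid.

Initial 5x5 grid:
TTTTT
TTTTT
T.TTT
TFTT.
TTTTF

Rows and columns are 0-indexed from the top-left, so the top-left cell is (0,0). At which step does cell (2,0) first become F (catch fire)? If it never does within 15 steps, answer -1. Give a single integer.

Step 1: cell (2,0)='T' (+4 fires, +2 burnt)
Step 2: cell (2,0)='F' (+5 fires, +4 burnt)
  -> target ignites at step 2
Step 3: cell (2,0)='.' (+3 fires, +5 burnt)
Step 4: cell (2,0)='.' (+5 fires, +3 burnt)
Step 5: cell (2,0)='.' (+3 fires, +5 burnt)
Step 6: cell (2,0)='.' (+1 fires, +3 burnt)
Step 7: cell (2,0)='.' (+0 fires, +1 burnt)
  fire out at step 7

2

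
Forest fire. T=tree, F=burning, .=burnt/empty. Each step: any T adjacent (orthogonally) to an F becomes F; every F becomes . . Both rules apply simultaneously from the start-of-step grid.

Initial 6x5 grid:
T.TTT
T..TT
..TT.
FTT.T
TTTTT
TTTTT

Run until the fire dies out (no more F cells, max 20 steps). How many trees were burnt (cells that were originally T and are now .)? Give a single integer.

Answer: 20

Derivation:
Step 1: +2 fires, +1 burnt (F count now 2)
Step 2: +3 fires, +2 burnt (F count now 3)
Step 3: +3 fires, +3 burnt (F count now 3)
Step 4: +3 fires, +3 burnt (F count now 3)
Step 5: +3 fires, +3 burnt (F count now 3)
Step 6: +4 fires, +3 burnt (F count now 4)
Step 7: +2 fires, +4 burnt (F count now 2)
Step 8: +0 fires, +2 burnt (F count now 0)
Fire out after step 8
Initially T: 22, now '.': 28
Total burnt (originally-T cells now '.'): 20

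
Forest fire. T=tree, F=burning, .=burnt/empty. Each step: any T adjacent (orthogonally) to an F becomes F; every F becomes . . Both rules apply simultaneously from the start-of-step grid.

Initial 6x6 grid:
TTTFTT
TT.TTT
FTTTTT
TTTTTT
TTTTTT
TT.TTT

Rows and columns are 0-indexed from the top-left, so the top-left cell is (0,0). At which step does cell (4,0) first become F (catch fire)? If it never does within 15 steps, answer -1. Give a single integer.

Step 1: cell (4,0)='T' (+6 fires, +2 burnt)
Step 2: cell (4,0)='F' (+9 fires, +6 burnt)
  -> target ignites at step 2
Step 3: cell (4,0)='.' (+6 fires, +9 burnt)
Step 4: cell (4,0)='.' (+5 fires, +6 burnt)
Step 5: cell (4,0)='.' (+3 fires, +5 burnt)
Step 6: cell (4,0)='.' (+2 fires, +3 burnt)
Step 7: cell (4,0)='.' (+1 fires, +2 burnt)
Step 8: cell (4,0)='.' (+0 fires, +1 burnt)
  fire out at step 8

2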